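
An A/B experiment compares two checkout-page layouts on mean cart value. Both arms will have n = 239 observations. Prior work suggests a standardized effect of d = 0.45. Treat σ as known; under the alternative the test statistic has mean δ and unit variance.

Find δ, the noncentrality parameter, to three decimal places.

δ ≈ 4.919

The noncentrality parameter scales effect size by the design's sample-size factor: δ = d·√(n/2) = 0.45 × √(239/2) = 4.9192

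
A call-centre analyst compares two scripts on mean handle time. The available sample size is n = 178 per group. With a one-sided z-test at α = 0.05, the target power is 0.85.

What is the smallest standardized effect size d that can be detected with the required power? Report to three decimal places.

Required noncentrality: δ = z_{0.05} + z_{0.15} = 1.645 + 1.036 = 2.681.
δ = d·√(n/2) ⇒ d = δ/√(n/2) = 2.681/√(178/2) = 0.2842.

d ≈ 0.284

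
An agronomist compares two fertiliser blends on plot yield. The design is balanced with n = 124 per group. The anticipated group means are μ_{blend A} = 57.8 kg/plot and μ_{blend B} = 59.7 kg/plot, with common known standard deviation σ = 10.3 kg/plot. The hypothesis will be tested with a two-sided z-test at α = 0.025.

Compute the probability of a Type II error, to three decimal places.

β ≈ 0.785

Standardized effect: d = |μ_{blend A} − μ_{blend B}| / σ = |57.8 − 59.7| / 10.3 = 0.1845
Noncentrality parameter: δ = d·√(n/2) = 0.1845 × √(124/2) = 1.4525
Two-sided α = 0.025 → critical value z_{0.0125} = 2.241.
Power = Φ(δ − 2.241) + Φ(−δ − 2.241) = Φ(-0.789) + Φ(-3.694) = 0.2151 + 0.0001 = 0.2152.
Type II error: β = 1 − power = 1 − 0.2152 = 0.7848.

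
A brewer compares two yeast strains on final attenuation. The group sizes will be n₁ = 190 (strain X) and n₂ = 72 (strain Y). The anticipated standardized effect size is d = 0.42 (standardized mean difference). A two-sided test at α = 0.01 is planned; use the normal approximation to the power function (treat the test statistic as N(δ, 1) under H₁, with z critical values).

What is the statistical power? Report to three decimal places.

Noncentrality parameter: δ = d / √(1/n₁ + 1/n₂) = 0.42 / √(1/190 + 1/72) = 3.0349
Two-sided α = 0.01 → critical value z_{0.005} = 2.576.
Power = Φ(δ − 2.576) + Φ(−δ − 2.576) = Φ(0.459) + Φ(-5.611) = 0.6769 + 0.0000 = 0.6769.

Power ≈ 0.677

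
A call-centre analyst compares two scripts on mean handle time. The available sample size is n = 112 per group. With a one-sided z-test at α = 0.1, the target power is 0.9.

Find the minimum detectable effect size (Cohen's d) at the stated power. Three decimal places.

d ≈ 0.343

Required noncentrality: δ = z_{0.1} + z_{0.10} = 1.282 + 1.282 = 2.563.
δ = d·√(n/2) ⇒ d = δ/√(n/2) = 2.563/√(112/2) = 0.3425.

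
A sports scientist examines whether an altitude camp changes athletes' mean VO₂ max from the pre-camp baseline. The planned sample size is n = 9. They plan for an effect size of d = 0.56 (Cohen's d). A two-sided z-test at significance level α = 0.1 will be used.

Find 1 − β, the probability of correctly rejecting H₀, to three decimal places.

Noncentrality parameter: δ = d·√n = 0.56 × √9 = 1.6800
Two-sided α = 0.1 → critical value z_{0.05} = 1.645.
Power = Φ(δ − 1.645) + Φ(−δ − 1.645) = Φ(0.035) + Φ(-3.325) = 0.5140 + 0.0004 = 0.5145.

Power ≈ 0.514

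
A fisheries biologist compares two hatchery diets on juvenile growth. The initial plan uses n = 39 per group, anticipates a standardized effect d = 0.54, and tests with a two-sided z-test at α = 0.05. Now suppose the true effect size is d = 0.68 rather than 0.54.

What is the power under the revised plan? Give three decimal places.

With d = 0.68: δ = d·√(n/2) = 0.68 × √(39/2) = 3.0028. Critical value z_{0.025} = 1.960.
Revised power = Φ(δ − 1.960) + Φ(−δ − 1.960) = Φ(1.043) + Φ(-4.963) = 0.8515 + 0.0000 = 0.8515.

Power ≈ 0.851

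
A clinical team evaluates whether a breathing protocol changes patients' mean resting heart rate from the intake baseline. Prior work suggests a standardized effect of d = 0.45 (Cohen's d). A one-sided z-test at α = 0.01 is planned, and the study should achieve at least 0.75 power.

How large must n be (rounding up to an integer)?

For power 0.75 need Φ(δ − z_{0.01}) = 0.75, so δ = z_{0.01} + z_{0.25} = 2.326 + 0.674 = 3.001.
δ = d·√n ⇒ n = (δ/d)² = (3.001 / 0.45)² = 44.47.
Rounding up, n = 45.

n = 45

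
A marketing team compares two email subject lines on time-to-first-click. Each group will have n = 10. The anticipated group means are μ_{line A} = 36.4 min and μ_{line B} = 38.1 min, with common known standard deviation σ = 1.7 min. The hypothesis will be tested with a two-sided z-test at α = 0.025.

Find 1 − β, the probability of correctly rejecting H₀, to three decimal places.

Standardized effect: d = |μ_{line A} − μ_{line B}| / σ = |36.4 − 38.1| / 1.7 = 1.0000
Noncentrality parameter: δ = d·√(n/2) = 1.0000 × √(10/2) = 2.2361
Critical value for a two-sided test at α = 0.025: z_{α/2} = 2.241.
Power = Φ(δ − 2.241) + Φ(−δ − 2.241) = Φ(-0.005) + Φ(-4.477) = 0.4979 + 0.0000 = 0.4979.

Power ≈ 0.498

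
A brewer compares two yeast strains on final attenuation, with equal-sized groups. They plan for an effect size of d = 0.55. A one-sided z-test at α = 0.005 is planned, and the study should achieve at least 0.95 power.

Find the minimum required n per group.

n = 118 per group

Set Φ(δ − 2.576) = 0.95; then δ − 2.576 = Φ⁻¹(0.95) = 1.645, giving δ = 4.221.
δ = d·√(n/2) ⇒ n = 2(δ/d)² = 2 × (4.221 / 0.55)² = 117.78.
Round up to the next whole unit.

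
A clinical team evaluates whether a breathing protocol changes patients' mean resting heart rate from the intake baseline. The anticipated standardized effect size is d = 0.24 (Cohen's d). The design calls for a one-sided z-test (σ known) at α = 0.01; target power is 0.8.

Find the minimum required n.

For power 0.8 need Φ(δ − z_{0.01}) = 0.8, so δ = z_{0.01} + z_{0.20} = 2.326 + 0.842 = 3.168.
δ = d·√n ⇒ n = (δ/d)² = (3.168 / 0.24)² = 174.24.
Rounding up, n = 175.

n = 175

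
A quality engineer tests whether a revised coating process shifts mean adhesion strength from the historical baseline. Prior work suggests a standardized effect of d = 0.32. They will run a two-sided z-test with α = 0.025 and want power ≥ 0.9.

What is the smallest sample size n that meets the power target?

n = 122

For power 0.9 need Φ(δ − z_{0.0125}) = 0.9, so δ = z_{0.0125} + z_{0.10} = 2.241 + 1.282 = 3.523.
(For δ > 0 the lower-tail rejection region contributes negligibly to power, so the one-term inversion is standard.)
δ = d·√n ⇒ n = (δ/d)² = (3.523 / 0.32)² = 121.20.
Rounding up, n = 122.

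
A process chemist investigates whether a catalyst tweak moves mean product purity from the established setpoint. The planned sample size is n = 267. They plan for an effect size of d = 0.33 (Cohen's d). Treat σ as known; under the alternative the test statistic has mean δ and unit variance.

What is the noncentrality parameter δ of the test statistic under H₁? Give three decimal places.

δ ≈ 5.392

δ = d·√n = 0.33 × √267 = 5.3922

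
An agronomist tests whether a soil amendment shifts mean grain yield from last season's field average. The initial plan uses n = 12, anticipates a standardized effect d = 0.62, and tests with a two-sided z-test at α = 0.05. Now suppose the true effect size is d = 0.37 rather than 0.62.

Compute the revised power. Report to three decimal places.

With d = 0.37: δ = d·√n = 0.37 × √12 = 1.2817. Critical value z_{0.025} = 1.960.
Revised power = Φ(δ − 1.960) + Φ(−δ − 1.960) = Φ(-0.678) + Φ(-3.242) = 0.2488 + 0.0006 = 0.2494.

Power ≈ 0.249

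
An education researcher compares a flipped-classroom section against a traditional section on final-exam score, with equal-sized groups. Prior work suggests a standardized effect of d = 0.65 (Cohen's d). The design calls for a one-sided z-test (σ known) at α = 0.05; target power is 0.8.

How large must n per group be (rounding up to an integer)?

n = 30 per group

For power 0.8 need Φ(δ − z_{0.05}) = 0.8, so δ = z_{0.05} + z_{0.20} = 1.645 + 0.842 = 2.486.
δ = d·√(n/2) ⇒ n = 2(δ/d)² = 2 × (2.486 / 0.65)² = 29.27.
Rounding up, n = 30 per group.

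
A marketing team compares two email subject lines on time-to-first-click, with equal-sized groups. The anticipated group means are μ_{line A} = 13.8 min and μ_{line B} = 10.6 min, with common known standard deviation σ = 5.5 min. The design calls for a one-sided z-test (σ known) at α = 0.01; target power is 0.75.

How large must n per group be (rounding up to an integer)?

n = 54 per group

Standardized effect: d = |μ_{line A} − μ_{line B}| / σ = |13.8 − 10.6| / 5.5 = 0.5818
For power 0.75 need Φ(δ − z_{0.01}) = 0.75, so δ = z_{0.01} + z_{0.25} = 2.326 + 0.674 = 3.001.
δ = d·√(n/2) ⇒ n = 2(δ/d)² = 2 × (3.001 / 0.5818)² = 53.20.
Round up to the next whole unit.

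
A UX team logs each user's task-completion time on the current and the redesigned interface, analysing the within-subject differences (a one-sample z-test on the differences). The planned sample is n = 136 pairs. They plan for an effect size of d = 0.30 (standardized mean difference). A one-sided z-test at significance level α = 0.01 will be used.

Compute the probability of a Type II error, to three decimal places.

β ≈ 0.121

Noncentrality parameter: δ = d·√n = 0.30 × √136 = 3.4986
Critical value for a one-sided test at α = 0.01: z_α = 2.326.
Power = P(Z > 2.326 − δ) = Φ(1.172) = 0.8794.
Type II error: β = 1 − power = 1 − 0.8794 = 0.1206.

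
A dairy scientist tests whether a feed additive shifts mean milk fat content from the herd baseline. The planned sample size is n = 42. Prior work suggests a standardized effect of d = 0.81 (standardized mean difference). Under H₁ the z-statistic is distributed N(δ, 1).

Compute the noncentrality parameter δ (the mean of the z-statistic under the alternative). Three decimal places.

δ = d·√n = 0.81 × √42 = 5.2494

δ ≈ 5.249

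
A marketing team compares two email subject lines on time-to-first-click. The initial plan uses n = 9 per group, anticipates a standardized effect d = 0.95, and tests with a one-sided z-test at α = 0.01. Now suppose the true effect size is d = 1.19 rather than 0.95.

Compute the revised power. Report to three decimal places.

With d = 1.19: δ = d·√(n/2) = 1.19 × √(9/2) = 2.5244. Critical value z_{0.01} = 2.326.
Revised power = P(Z > 2.326 − δ) = Φ(0.198) = 0.5785.

Power ≈ 0.578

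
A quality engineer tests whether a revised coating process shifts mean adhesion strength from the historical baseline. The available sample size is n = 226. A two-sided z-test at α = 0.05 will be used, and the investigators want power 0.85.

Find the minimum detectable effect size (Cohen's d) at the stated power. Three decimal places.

Need Φ(δ − 1.960) = 0.85, so δ = 1.960 + 1.036 = 2.996.
(Lower-tail contribution to power is negligible for δ > 0.)
δ = d·√n ⇒ d = δ/√n = 2.996/√226 = 0.1993.

d ≈ 0.199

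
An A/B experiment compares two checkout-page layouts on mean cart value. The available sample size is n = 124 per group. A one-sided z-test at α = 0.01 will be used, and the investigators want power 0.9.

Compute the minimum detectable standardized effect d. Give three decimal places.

Required noncentrality: δ = z_{0.01} + z_{0.10} = 2.326 + 1.282 = 3.608.
δ = d·√(n/2) ⇒ d = δ/√(n/2) = 3.608/√(124/2) = 0.4582.

d ≈ 0.458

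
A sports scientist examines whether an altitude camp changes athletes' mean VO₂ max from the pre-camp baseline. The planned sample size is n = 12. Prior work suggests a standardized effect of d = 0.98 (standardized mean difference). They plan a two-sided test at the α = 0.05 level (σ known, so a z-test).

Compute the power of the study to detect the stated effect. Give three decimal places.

Power ≈ 0.924

Noncentrality parameter: δ = d·√n = 0.98 × √12 = 3.3948
Two-sided α = 0.05 → critical value z_{0.025} = 1.960.
Power = Φ(δ − 1.960) + Φ(−δ − 1.960) = Φ(1.435) + Φ(-5.355) = 0.9243 + 0.0000 = 0.9243.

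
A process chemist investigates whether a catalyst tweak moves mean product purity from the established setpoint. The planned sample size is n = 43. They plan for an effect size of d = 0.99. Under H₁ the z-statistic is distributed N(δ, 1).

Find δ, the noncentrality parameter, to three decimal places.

δ ≈ 6.492

The noncentrality parameter scales effect size by the design's sample-size factor: δ = d·√n = 0.99 × √43 = 6.4919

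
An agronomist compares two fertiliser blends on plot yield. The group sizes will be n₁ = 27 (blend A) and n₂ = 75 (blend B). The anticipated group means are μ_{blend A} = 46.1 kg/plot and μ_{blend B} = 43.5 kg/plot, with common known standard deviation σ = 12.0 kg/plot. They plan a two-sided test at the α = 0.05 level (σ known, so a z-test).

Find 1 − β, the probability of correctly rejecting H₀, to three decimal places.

Standardized effect: d = |μ_{blend A} − μ_{blend B}| / σ = |46.1 − 43.5| / 12.0 = 0.2167
Noncentrality parameter: δ = d / √(1/n₁ + 1/n₂) = 0.2167 / √(1/27 + 1/75) = 0.9654
Two-sided α = 0.05 → critical value z_{0.025} = 1.960.
Power = Φ(δ − 1.960) + Φ(−δ − 1.960) = Φ(-0.995) + Φ(-2.925) = 0.1600 + 0.0017 = 0.1617.

Power ≈ 0.162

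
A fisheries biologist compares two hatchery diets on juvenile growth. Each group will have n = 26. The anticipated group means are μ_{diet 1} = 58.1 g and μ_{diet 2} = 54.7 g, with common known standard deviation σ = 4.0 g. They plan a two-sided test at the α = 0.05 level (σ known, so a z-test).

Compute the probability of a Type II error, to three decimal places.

Standardized effect: d = |μ_{diet 1} − μ_{diet 2}| / σ = |58.1 − 54.7| / 4.0 = 0.8500
Noncentrality parameter: δ = d·√(n/2) = 0.8500 × √(26/2) = 3.0647
Two-sided α = 0.05 → critical value z_{0.025} = 1.960.
Power = Φ(δ − 1.960) + Φ(−δ − 1.960) = Φ(1.105) + Φ(-5.025) = 0.8654 + 0.0000 = 0.8654.
Type II error: β = 1 − power = 1 − 0.8654 = 0.1346.

β ≈ 0.135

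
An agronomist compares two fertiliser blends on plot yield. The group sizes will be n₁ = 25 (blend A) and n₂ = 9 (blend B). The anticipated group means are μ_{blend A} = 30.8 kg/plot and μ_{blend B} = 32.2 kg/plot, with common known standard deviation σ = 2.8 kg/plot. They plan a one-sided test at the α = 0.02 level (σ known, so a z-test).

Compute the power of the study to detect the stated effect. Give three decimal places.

Standardized effect: d = |μ_{blend A} − μ_{blend B}| / σ = |30.8 − 32.2| / 2.8 = 0.5000
Noncentrality parameter: δ = d / √(1/n₁ + 1/n₂) = 0.5000 / √(1/25 + 1/9) = 1.2862
Critical value for a one-sided test at α = 0.02: z_α = 2.054.
Power = P(Z > 2.054 − δ) = Φ(-0.768) = 0.2214.

Power ≈ 0.221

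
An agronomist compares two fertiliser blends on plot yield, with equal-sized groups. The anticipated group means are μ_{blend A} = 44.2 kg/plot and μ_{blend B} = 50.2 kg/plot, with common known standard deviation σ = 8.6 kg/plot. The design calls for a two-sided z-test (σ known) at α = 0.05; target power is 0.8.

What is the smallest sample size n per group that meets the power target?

n = 33 per group

Standardized effect: d = |μ_{blend A} − μ_{blend B}| / σ = |44.2 − 50.2| / 8.6 = 0.6977
Set Φ(δ − 1.960) = 0.8; then δ − 1.960 = Φ⁻¹(0.8) = 0.842, giving δ = 2.802.
(Ignoring the negligible lower-tail rejection probability gives the usual closed-form inversion.)
δ = d·√(n/2) ⇒ n = 2(δ/d)² = 2 × (2.802 / 0.6977)² = 32.25.
Rounding up, n = 33 per group.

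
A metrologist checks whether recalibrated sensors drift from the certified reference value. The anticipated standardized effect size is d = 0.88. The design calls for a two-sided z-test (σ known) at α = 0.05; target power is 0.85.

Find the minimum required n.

n = 12

Set Φ(δ − 1.960) = 0.85; then δ − 1.960 = Φ⁻¹(0.85) = 1.036, giving δ = 2.996.
(Ignoring the negligible lower-tail rejection probability gives the usual closed-form inversion.)
δ = d·√n ⇒ n = (δ/d)² = (2.996 / 0.88)² = 11.59.
Rounding up, n = 12.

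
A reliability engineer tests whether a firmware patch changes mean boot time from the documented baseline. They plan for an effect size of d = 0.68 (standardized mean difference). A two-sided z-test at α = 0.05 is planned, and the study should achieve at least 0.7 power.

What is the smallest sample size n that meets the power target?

Set Φ(δ − 1.960) = 0.7; then δ − 1.960 = Φ⁻¹(0.7) = 0.524, giving δ = 2.484.
(The Φ(−δ − z_{α/2}) term is vanishingly small for δ > 0 and is dropped in the standard sample-size formula.)
δ = d·√n ⇒ n = (δ/d)² = (2.484 / 0.68)² = 13.35.
Round up to the next whole unit.

n = 14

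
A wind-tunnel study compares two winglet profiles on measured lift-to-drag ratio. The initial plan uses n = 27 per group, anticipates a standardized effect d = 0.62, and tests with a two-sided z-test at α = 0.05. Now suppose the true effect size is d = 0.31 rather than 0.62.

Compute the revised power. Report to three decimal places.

With d = 0.31: δ = d·√(n/2) = 0.31 × √(27/2) = 1.1390. Critical value z_{0.025} = 1.960.
Revised power = Φ(δ − 1.960) + Φ(−δ − 1.960) = Φ(-0.821) + Φ(-3.099) = 0.2058 + 0.0010 = 0.2068.

Power ≈ 0.207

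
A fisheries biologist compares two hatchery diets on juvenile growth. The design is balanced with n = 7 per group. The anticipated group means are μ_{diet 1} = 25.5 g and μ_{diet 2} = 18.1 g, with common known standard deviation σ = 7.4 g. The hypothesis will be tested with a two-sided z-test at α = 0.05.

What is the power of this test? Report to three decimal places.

Standardized effect: d = |μ_{diet 1} − μ_{diet 2}| / σ = |25.5 − 18.1| / 7.4 = 1.0000
Noncentrality parameter: δ = d·√(n/2) = 1.0000 × √(7/2) = 1.8708
Two-sided α = 0.05 → critical value z_{0.025} = 1.960.
Power = Φ(δ − 1.960) + Φ(−δ − 1.960) = Φ(-0.089) + Φ(-3.831) = 0.4645 + 0.0001 = 0.4646.

Power ≈ 0.465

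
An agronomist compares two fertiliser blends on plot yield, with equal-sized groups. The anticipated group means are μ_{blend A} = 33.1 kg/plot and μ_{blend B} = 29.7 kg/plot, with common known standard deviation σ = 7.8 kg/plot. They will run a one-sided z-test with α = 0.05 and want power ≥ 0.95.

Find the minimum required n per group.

Standardized effect: d = |μ_{blend A} − μ_{blend B}| / σ = |33.1 − 29.7| / 7.8 = 0.4359
Set Φ(δ − 1.645) = 0.95; then δ − 1.645 = Φ⁻¹(0.95) = 1.645, giving δ = 3.290.
δ = d·√(n/2) ⇒ n = 2(δ/d)² = 2 × (3.290 / 0.4359)² = 113.91.
Rounding up, n = 114 per group.

n = 114 per group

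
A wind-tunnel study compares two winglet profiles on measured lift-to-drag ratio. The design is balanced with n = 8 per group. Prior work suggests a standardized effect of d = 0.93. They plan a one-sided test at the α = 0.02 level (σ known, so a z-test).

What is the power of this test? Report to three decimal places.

Noncentrality parameter: δ = d·√(n/2) = 0.93 × √(8/2) = 1.8600
One-sided α = 0.02 → critical value z_{0.02} = 2.054.
Power = P(Z > 2.054 − δ) = Φ(-0.194) = 0.4232.

Power ≈ 0.423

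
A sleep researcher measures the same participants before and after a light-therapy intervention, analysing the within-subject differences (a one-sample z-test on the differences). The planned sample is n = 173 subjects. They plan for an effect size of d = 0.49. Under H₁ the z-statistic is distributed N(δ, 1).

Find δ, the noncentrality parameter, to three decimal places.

δ ≈ 6.445

The noncentrality parameter scales effect size by the design's sample-size factor: δ = d·√n = 0.49 × √173 = 6.4449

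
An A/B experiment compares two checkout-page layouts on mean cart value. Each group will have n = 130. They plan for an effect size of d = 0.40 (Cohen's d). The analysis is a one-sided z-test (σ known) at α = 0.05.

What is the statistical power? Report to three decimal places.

Power ≈ 0.943

Noncentrality parameter: δ = d·√(n/2) = 0.40 × √(130/2) = 3.2249
Critical value for a one-sided test at α = 0.05: z_α = 1.645.
Power = Φ(δ − 1.645) = Φ(1.580) = 0.9430.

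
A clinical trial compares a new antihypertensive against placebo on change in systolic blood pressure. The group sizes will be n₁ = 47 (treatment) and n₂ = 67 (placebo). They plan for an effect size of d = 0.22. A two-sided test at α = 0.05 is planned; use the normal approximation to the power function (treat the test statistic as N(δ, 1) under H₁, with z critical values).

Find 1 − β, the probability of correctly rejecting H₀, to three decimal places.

Noncentrality parameter: λ = d / √(1/n₁ + 1/n₂) = 0.22 / √(1/47 + 1/67) = 1.1563
Critical value for a two-sided test at α = 0.05: z_{α/2} = 1.960.
Power = Φ(λ − 1.960) + Φ(−λ − 1.960) = Φ(-0.804) + Φ(-3.116) = 0.2108 + 0.0009 = 0.2117.

Power ≈ 0.212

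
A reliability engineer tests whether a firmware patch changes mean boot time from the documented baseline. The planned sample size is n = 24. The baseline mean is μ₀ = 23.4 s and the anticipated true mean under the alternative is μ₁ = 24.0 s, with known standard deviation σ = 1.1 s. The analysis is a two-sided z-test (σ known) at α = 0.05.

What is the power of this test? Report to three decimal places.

Power ≈ 0.762

Standardized effect: d = |μ₁ − μ₀| / σ = |24.0 − 23.4| / 1.1 = 0.5455
Noncentrality parameter: λ = d·√n = 0.5455 × √24 = 2.6722
Critical value for a two-sided test at α = 0.05: z_{α/2} = 1.960.
Power = Φ(λ − 1.960) + Φ(−λ − 1.960) = Φ(0.712) + Φ(-4.632) = 0.7618 + 0.0000 = 0.7618.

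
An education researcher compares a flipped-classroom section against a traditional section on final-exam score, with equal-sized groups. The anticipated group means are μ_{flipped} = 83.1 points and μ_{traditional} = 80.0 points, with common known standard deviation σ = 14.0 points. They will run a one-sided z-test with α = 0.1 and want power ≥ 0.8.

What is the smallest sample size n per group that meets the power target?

n = 184 per group

Standardized effect: d = |μ_{flipped} − μ_{traditional}| / σ = |83.1 − 80.0| / 14.0 = 0.2214
For power 0.8 need Φ(δ − z_{0.1}) = 0.8, so δ = z_{0.1} + z_{0.20} = 1.282 + 0.842 = 2.123.
δ = d·√(n/2) ⇒ n = 2(δ/d)² = 2 × (2.123 / 0.2214)² = 183.88.
Rounding up, n = 184 per group.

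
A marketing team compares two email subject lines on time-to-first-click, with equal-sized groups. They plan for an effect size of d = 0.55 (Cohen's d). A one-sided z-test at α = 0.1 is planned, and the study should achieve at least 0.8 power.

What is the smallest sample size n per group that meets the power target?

n = 30 per group

Set Φ(δ − 1.282) = 0.8; then δ − 1.282 = Φ⁻¹(0.8) = 0.842, giving δ = 2.123.
δ = d·√(n/2) ⇒ n = 2(δ/d)² = 2 × (2.123 / 0.55)² = 29.80.
Round up to the next whole unit.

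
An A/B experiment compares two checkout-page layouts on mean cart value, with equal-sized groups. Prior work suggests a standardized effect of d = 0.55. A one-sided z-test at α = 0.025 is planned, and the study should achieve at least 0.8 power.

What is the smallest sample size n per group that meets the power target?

For power 0.8 need Φ(δ − z_{0.025}) = 0.8, so δ = z_{0.025} + z_{0.20} = 1.960 + 0.842 = 2.802.
δ = d·√(n/2) ⇒ n = 2(δ/d)² = 2 × (2.802 / 0.55)² = 51.89.
Rounding up, n = 52 per group.

n = 52 per group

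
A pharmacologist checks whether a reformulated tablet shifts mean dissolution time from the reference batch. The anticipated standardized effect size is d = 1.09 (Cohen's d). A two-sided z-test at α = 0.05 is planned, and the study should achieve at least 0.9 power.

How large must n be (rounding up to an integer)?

n = 9

For power 0.9 need Φ(δ − z_{0.025}) = 0.9, so δ = z_{0.025} + z_{0.10} = 1.960 + 1.282 = 3.242.
(The Φ(−δ − z_{α/2}) term is vanishingly small for δ > 0 and is dropped in the standard sample-size formula.)
δ = d·√n ⇒ n = (δ/d)² = (3.242 / 1.09)² = 8.84.
Round up to the next whole unit.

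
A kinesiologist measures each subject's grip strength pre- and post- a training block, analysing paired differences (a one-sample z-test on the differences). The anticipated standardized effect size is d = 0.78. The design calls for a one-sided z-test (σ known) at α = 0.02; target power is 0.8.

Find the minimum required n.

n = 14

For power 0.8 need Φ(δ − z_{0.02}) = 0.8, so δ = z_{0.02} + z_{0.20} = 2.054 + 0.842 = 2.895.
δ = d·√n ⇒ n = (δ/d)² = (2.895 / 0.78)² = 13.78.
Rounding up, n = 14.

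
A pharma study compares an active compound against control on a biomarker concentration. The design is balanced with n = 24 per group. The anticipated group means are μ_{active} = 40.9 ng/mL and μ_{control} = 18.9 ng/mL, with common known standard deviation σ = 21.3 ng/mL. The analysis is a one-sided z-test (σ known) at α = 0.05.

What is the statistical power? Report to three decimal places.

Power ≈ 0.973

Standardized effect: d = |μ_{active} − μ_{control}| / σ = |40.9 − 18.9| / 21.3 = 1.0329
Noncentrality parameter: δ = d·√(n/2) = 1.0329 × √(24/2) = 3.5779
Critical value for a one-sided test at α = 0.05: z_α = 1.645.
Power = Φ(δ − 1.645) = Φ(1.933) = 0.9734.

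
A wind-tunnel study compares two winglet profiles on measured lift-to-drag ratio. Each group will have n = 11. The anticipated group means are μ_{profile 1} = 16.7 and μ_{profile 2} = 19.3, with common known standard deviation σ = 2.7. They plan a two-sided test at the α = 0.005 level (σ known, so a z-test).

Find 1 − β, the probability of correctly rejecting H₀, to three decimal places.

Standardized effect: d = |μ_{profile 1} − μ_{profile 2}| / σ = |16.7 − 19.3| / 2.7 = 0.9630
Noncentrality parameter: δ = d·√(n/2) = 0.9630 × √(11/2) = 2.2583
Critical value for a two-sided test at α = 0.005: z_{α/2} = 2.807.
Power = Φ(δ − 2.807) + Φ(−δ − 2.807) = Φ(-0.549) + Φ(-5.065) = 0.2916 + 0.0000 = 0.2916.

Power ≈ 0.292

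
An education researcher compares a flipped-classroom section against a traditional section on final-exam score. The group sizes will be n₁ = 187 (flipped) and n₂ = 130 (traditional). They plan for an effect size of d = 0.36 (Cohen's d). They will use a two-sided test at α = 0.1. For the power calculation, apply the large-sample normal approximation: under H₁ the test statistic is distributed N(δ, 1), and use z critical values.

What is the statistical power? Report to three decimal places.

Noncentrality parameter: δ = d / √(1/n₁ + 1/n₂) = 0.36 / √(1/187 + 1/130) = 3.1526
Two-sided α = 0.1 → critical value z_{0.05} = 1.645.
Power = Φ(δ − 1.645) + Φ(−δ − 1.645) = Φ(1.508) + Φ(-4.797) = 0.9342 + 0.0000 = 0.9342.

Power ≈ 0.934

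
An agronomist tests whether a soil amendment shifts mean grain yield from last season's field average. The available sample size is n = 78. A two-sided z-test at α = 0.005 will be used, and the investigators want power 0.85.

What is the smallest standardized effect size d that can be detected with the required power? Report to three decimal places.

Required noncentrality: δ = z_{0.0025} + z_{0.15} = 2.807 + 1.036 = 3.843.
(Lower-tail contribution to power is negligible for δ > 0.)
δ = d·√n ⇒ d = δ/√n = 3.843/√78 = 0.4352.

d ≈ 0.435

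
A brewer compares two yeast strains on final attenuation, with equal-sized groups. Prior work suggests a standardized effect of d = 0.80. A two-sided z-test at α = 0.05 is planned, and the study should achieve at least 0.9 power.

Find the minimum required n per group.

For power 0.9 need Φ(δ − z_{0.025}) = 0.9, so δ = z_{0.025} + z_{0.10} = 1.960 + 1.282 = 3.242.
(The Φ(−δ − z_{α/2}) term is vanishingly small for δ > 0 and is dropped in the standard sample-size formula.)
δ = d·√(n/2) ⇒ n = 2(δ/d)² = 2 × (3.242 / 0.80)² = 32.84.
Rounding up, n = 33 per group.

n = 33 per group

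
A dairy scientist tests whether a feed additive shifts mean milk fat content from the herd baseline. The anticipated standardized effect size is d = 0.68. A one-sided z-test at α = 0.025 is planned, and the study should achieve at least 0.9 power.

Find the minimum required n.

n = 23

Set Φ(δ − 1.960) = 0.9; then δ − 1.960 = Φ⁻¹(0.9) = 1.282, giving δ = 3.242.
δ = d·√n ⇒ n = (δ/d)² = (3.242 / 0.68)² = 22.72.
Round up to the next whole unit.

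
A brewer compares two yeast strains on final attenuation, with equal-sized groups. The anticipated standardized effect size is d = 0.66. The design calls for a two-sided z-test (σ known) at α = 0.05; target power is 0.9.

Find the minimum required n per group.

n = 49 per group

Set Φ(δ − 1.960) = 0.9; then δ − 1.960 = Φ⁻¹(0.9) = 1.282, giving δ = 3.242.
(For δ > 0 the lower-tail rejection region contributes negligibly to power, so the one-term inversion is standard.)
δ = d·√(n/2) ⇒ n = 2(δ/d)² = 2 × (3.242 / 0.66)² = 48.24.
Rounding up, n = 49 per group.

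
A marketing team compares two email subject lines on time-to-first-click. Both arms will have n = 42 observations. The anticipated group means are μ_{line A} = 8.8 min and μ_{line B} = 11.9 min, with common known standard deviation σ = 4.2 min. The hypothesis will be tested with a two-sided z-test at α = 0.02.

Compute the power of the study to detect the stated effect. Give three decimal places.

Standardized effect: d = |μ_{line A} − μ_{line B}| / σ = |8.8 − 11.9| / 4.2 = 0.7381
Noncentrality parameter: δ = d·√(n/2) = 0.7381 × √(42/2) = 3.3824
Two-sided α = 0.02 → critical value z_{0.01} = 2.326.
Power = Φ(δ − 2.326) + Φ(−δ − 2.326) = Φ(1.056) + Φ(-5.709) = 0.8545 + 0.0000 = 0.8545.

Power ≈ 0.855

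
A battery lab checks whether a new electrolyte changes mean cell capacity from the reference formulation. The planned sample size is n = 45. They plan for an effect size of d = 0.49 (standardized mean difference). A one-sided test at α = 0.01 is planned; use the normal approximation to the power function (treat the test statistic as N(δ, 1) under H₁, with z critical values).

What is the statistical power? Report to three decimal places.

Noncentrality parameter: δ = d·√n = 0.49 × √45 = 3.2870
One-sided α = 0.01 → critical value z_{0.01} = 2.326.
Power = Φ(δ − 2.326) = Φ(0.961) = 0.8316.

Power ≈ 0.832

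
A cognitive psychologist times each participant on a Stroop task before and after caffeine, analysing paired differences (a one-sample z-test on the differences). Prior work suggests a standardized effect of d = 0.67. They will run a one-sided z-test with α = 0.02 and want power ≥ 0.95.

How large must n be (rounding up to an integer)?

n = 31

Set Φ(δ − 2.054) = 0.95; then δ − 2.054 = Φ⁻¹(0.95) = 1.645, giving δ = 3.699.
δ = d·√n ⇒ n = (δ/d)² = (3.699 / 0.67)² = 30.47.
Round up to the next whole unit.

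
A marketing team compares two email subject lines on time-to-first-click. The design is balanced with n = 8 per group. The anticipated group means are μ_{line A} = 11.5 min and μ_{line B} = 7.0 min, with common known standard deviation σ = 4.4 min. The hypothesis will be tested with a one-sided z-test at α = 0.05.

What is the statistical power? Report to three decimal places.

Standardized effect: d = |μ_{line A} − μ_{line B}| / σ = |11.5 − 7.0| / 4.4 = 1.0227
Noncentrality parameter: δ = d·√(n/2) = 1.0227 × √(8/2) = 2.0455
Critical value for a one-sided test at α = 0.05: z_α = 1.645.
Power = P(Z > 1.645 − δ) = Φ(0.401) = 0.6556.

Power ≈ 0.656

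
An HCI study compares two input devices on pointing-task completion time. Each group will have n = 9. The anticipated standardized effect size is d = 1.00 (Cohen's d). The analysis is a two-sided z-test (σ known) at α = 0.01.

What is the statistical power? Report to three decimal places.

Noncentrality parameter: δ = d·√(n/2) = 1.00 × √(9/2) = 2.1213
Critical value for a two-sided test at α = 0.01: z_{α/2} = 2.576.
Power = Φ(δ − 2.576) + Φ(−δ − 2.576) = Φ(-0.455) + Φ(-4.697) = 0.3247 + 0.0000 = 0.3247.

Power ≈ 0.325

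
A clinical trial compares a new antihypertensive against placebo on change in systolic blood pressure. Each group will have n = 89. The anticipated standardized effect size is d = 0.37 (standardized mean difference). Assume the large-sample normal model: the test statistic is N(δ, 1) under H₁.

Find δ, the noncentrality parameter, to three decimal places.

δ ≈ 2.468

δ = d·√(n/2) = 0.37 × √(89/2) = 2.4682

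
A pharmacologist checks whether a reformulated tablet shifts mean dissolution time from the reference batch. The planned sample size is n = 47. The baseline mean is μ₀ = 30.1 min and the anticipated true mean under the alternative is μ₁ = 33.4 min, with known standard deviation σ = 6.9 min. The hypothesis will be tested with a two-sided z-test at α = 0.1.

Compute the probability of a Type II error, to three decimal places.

Standardized effect: d = |μ₁ − μ₀| / σ = |33.4 − 30.1| / 6.9 = 0.4783
Noncentrality parameter: δ = d·√n = 0.4783 × √47 = 3.2788
Two-sided α = 0.1 → critical value z_{0.05} = 1.645.
Power = Φ(δ − 1.645) + Φ(−δ − 1.645) = Φ(1.634) + Φ(-4.924) = 0.9489 + 0.0000 = 0.9489.
Type II error: β = 1 − power = 1 − 0.9489 = 0.0511.

β ≈ 0.051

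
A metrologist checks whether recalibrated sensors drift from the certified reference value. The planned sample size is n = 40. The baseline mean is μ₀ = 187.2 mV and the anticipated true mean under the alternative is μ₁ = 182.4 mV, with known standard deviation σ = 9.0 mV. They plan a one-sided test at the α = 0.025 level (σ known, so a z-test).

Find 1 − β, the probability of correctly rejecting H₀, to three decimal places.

Standardized effect: d = |μ₁ − μ₀| / σ = |182.4 − 187.2| / 9.0 = 0.5333
Noncentrality parameter: δ = d·√n = 0.5333 × √40 = 3.3731
Critical value for a one-sided test at α = 0.025: z_α = 1.960.
Power = Φ(δ − 1.960) = Φ(1.413) = 0.9212.

Power ≈ 0.921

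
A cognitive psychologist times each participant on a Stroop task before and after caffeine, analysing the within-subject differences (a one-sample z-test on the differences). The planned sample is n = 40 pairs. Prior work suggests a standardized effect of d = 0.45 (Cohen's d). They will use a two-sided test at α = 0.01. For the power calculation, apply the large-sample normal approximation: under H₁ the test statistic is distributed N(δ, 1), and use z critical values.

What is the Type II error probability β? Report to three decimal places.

Noncentrality parameter: δ = d·√n = 0.45 × √40 = 2.8460
Critical value for a two-sided test at α = 0.01: z_{α/2} = 2.576.
Power = Φ(δ − 2.576) + Φ(−δ − 2.576) = Φ(0.270) + Φ(-5.422) = 0.6065 + 0.0000 = 0.6065.
Type II error: β = 1 − power = 1 − 0.6065 = 0.3935.

β ≈ 0.393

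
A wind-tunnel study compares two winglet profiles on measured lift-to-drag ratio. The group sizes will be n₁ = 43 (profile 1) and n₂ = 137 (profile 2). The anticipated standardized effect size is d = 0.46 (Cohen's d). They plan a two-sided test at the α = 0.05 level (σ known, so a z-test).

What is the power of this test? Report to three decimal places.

Noncentrality parameter: δ = d / √(1/n₁ + 1/n₂) = 0.46 / √(1/43 + 1/137) = 2.6316
Two-sided α = 0.05 → critical value z_{0.025} = 1.960.
Power = Φ(δ − 1.960) + Φ(−δ − 1.960) = Φ(0.672) + Φ(-4.592) = 0.7491 + 0.0000 = 0.7491.

Power ≈ 0.749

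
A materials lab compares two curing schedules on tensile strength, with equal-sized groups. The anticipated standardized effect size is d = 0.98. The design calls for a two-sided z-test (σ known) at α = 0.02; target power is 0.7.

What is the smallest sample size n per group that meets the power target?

For power 0.7 need Φ(δ − z_{0.01}) = 0.7, so δ = z_{0.01} + z_{0.30} = 2.326 + 0.524 = 2.851.
(For δ > 0 the lower-tail rejection region contributes negligibly to power, so the one-term inversion is standard.)
δ = d·√(n/2) ⇒ n = 2(δ/d)² = 2 × (2.851 / 0.98)² = 16.92.
Round up to the next whole unit.

n = 17 per group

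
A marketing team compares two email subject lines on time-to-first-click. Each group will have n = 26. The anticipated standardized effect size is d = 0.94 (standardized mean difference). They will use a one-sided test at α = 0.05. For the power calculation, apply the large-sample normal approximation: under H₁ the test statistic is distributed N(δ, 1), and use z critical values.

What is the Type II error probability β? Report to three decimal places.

Noncentrality parameter: δ = d·√(n/2) = 0.94 × √(26/2) = 3.3892
One-sided α = 0.05 → critical value z_{0.05} = 1.645.
Power = Φ(δ − 1.645) = Φ(1.744) = 0.9595.
Type II error: β = 1 − power = 1 − 0.9595 = 0.0405.

β ≈ 0.041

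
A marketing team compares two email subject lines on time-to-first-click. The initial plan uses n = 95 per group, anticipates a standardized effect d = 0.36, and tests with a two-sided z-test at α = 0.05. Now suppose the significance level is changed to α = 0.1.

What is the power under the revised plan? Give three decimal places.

Power ≈ 0.799

δ = d·√(n/2) = 0.36 × √(95/2) = 2.4811 (unchanged). New critical value: z_{0.05} = 1.645.
Revised power = Φ(δ − 1.645) + Φ(−δ − 1.645) = Φ(0.836) + Φ(-4.126) = 0.7985 + 0.0000 = 0.7985.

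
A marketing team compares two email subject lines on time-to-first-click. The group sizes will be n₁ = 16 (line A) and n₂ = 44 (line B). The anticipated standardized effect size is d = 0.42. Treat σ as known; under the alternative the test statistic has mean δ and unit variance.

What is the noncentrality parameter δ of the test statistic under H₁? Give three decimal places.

δ ≈ 1.439

δ = d / √(1/n₁ + 1/n₂) = 0.42 / √(1/16 + 1/44) = 1.4387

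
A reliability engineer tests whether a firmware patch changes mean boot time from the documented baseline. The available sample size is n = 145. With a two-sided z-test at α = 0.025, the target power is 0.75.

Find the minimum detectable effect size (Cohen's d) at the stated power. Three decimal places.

d ≈ 0.242

Required noncentrality: δ = z_{0.0125} + z_{0.25} = 2.241 + 0.674 = 2.916.
(Lower-tail contribution to power is negligible for δ > 0.)
δ = d·√n ⇒ d = δ/√n = 2.916/√145 = 0.2422.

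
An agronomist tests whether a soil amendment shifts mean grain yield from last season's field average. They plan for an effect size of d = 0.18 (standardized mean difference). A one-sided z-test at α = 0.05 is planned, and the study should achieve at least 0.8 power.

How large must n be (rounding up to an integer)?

Set Φ(δ − 1.645) = 0.8; then δ − 1.645 = Φ⁻¹(0.8) = 0.842, giving δ = 2.486.
δ = d·√n ⇒ n = (δ/d)² = (2.486 / 0.18)² = 190.82.
Rounding up, n = 191.

n = 191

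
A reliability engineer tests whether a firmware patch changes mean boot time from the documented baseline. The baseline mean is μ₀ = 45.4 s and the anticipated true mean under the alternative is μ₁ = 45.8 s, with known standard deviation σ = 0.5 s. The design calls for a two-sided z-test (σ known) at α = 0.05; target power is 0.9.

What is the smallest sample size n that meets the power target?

n = 17

Standardized effect: d = |μ₁ − μ₀| / σ = |45.8 − 45.4| / 0.5 = 0.8000
For power 0.9 need Φ(δ − z_{0.025}) = 0.9, so δ = z_{0.025} + z_{0.10} = 1.960 + 1.282 = 3.242.
(Ignoring the negligible lower-tail rejection probability gives the usual closed-form inversion.)
δ = d·√n ⇒ n = (δ/d)² = (3.242 / 0.8000)² = 16.42.
Rounding up, n = 17.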